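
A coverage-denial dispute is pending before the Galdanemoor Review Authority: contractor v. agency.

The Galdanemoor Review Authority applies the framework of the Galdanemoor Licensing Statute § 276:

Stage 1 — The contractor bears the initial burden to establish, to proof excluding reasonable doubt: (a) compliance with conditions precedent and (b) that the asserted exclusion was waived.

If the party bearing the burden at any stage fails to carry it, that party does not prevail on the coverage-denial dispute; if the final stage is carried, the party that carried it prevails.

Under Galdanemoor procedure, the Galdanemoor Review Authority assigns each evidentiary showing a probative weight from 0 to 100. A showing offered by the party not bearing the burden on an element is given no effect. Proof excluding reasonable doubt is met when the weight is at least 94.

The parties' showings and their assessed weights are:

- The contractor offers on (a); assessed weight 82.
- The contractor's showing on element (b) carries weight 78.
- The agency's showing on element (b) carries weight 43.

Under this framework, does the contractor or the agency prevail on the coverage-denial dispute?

agency

Stage 1 (contractor, proof excluding reasonable doubt, weight is at least 94): (a) 82 < 94 — fails; (b) 78 (agency's 43 disregarded) < 94 — fails.
  Stage 1 not carried; the contractor fails its burden.
The agency prevails.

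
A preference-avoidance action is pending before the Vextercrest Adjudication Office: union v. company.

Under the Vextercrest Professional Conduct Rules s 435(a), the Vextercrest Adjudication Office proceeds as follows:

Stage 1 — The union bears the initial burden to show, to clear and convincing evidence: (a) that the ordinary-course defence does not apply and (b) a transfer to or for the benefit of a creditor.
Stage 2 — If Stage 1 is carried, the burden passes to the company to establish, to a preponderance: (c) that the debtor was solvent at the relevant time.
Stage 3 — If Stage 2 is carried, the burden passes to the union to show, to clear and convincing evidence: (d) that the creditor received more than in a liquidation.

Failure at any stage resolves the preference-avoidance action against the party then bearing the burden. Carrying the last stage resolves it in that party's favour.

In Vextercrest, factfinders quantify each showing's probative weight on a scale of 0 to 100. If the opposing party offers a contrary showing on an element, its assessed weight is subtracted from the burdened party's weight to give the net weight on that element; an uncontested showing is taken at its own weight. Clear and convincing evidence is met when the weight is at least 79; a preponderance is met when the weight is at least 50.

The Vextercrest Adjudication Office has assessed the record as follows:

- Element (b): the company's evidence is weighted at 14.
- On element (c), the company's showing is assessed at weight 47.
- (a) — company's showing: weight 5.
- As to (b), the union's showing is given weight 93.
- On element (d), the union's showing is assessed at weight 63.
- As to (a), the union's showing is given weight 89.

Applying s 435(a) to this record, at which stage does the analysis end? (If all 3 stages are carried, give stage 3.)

At Stage 1 the union must meet clear and convincing evidence (weight is at least 79): on (a) the weight is 89 less the opposing 5 gives net 84, which does reach 79, so (a) meets the standard; on (b) the weight is 93 less the opposing 14 gives net 79, ≥ 79, so (b) meets the standard.
  Stage 1 carried; the burden shifts to the company.
At Stage 2 the company must meet a preponderance (weight is at least 50): on (c) the weight is 47, which does not reach 50, so (c) does not meet the standard.
  Not every element is met, so the company fails to carry Stage 2.
The analysis ends at Stage 2; the union prevails.

stage 2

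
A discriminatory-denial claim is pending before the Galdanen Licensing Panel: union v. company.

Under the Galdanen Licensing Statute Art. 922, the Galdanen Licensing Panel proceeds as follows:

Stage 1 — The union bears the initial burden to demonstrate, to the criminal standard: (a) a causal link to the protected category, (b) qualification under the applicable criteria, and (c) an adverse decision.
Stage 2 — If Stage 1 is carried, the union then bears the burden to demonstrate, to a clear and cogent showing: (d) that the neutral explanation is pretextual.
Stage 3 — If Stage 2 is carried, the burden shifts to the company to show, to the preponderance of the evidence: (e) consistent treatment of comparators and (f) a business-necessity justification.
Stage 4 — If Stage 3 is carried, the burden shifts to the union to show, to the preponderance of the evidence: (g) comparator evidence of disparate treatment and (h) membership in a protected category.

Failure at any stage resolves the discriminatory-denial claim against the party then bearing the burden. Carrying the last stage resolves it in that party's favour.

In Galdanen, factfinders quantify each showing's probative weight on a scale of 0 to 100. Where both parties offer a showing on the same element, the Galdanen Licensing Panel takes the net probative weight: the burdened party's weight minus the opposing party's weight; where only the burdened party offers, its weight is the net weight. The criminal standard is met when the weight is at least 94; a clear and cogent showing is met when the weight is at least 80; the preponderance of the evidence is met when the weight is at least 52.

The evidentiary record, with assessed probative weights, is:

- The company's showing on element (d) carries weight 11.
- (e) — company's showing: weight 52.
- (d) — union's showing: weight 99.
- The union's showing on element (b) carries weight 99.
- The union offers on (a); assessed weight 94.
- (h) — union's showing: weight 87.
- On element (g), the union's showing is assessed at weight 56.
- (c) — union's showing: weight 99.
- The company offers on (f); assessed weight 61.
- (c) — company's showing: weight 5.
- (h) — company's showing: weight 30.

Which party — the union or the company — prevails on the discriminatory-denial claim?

Stage 1 — burden on union; standard: the criminal standard (weight is at least 94).
    (a): 94 ≥ 94 [met]
    (b): 99 ≥ 94 [met]
    (c): 99 − 5 = 94 ≥ 94 [met]
  Stage 1 carried; the burden remains with the union.
Stage 2 — burden on union; standard: a clear and cogent showing (weight is at least 80).
    (d): 99 − 11 = 88 ≥ 80 [met]
  All elements met. The burden passes to the company.
Stage 3 — burden on company; standard: the preponderance of the evidence (weight is at least 52).
    (e): 52 ≥ 52 [met]
    (f): 61 ≥ 52 [met]
  Stage 3 is satisfied; the onus moves to the union.
Stage 4 — burden on union; standard: the preponderance of the evidence (weight is at least 52).
    (g): 56 ≥ 52 [met]
    (h): 87 − 30 = 57 ≥ 52 [met]
  All elements met at the final stage.
With every stage satisfied, the union prevails.

union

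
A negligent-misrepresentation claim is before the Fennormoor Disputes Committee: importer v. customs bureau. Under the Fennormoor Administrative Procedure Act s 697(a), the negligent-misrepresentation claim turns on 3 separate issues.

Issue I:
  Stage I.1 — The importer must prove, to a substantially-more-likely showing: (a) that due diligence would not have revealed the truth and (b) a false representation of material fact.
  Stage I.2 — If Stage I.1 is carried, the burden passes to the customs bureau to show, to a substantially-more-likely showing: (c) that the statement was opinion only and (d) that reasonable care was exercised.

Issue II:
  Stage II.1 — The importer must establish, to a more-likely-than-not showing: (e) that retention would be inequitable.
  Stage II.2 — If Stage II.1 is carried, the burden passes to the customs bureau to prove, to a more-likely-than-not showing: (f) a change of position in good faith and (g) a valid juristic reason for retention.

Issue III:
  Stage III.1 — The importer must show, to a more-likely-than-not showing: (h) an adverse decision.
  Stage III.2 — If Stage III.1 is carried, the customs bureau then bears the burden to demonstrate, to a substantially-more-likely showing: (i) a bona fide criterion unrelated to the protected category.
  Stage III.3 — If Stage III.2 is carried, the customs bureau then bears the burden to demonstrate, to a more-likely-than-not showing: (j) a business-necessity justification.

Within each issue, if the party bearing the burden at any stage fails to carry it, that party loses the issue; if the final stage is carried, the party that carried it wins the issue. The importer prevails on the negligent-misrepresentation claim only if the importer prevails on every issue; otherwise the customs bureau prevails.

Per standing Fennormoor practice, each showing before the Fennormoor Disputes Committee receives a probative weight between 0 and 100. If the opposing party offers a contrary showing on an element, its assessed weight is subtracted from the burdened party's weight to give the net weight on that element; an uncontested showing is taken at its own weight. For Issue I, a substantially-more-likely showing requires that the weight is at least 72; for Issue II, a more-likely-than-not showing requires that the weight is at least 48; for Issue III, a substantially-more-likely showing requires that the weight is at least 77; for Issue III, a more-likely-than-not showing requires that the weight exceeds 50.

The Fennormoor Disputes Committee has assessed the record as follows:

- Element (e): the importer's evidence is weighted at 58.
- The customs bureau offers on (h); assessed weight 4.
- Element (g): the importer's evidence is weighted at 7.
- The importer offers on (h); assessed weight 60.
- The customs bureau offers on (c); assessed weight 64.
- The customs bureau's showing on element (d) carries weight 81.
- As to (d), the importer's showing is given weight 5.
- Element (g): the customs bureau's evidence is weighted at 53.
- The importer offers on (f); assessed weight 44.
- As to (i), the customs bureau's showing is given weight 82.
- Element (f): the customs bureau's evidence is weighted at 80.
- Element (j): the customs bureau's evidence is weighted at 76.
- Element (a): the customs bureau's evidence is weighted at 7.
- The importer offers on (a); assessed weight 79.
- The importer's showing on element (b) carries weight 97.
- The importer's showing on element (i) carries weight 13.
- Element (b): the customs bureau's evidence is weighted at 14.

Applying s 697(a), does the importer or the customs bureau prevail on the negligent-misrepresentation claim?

importer

— Issue I —
At Stage I.1 the importer must meet a substantially-more-likely showing (weight is at least 72): on (a) the weight is 79 less the opposing 7 gives net 72, ≥ 72, so (a) meets the standard; on (b) the weight is 97 less the opposing 14 gives net 83, which does reach 72, so (b) meets the standard.
  All elements met. The burden passes to the customs bureau.
At Stage I.2 the customs bureau must meet a substantially-more-likely showing (weight is at least 72): on (c) the weight is 64, which does not reach 72, so (c) does not meet the standard; on (d) the weight is 81 less the opposing 5 gives net 76, which does reach 72, so (d) meets the standard.
  Not every element is met, so the customs bureau fails to carry Stage I.2.
The importer prevails on this issue.
— Issue II —
At Stage II.1 the importer must meet a more-likely-than-not showing (weight is at least 48): on (e) the weight is 58, ≥ 48, so (e) meets the standard.
  Stage II.1 carried; the burden shifts to the customs bureau.
At Stage II.2 the customs bureau must meet a more-likely-than-not showing (weight is at least 48): on (f) the weight is 80 less the opposing 44 gives net 36, < 48, so (f) does not meet the standard; on (g) the weight is 53 less the opposing 7 gives net 46, which does not reach 48, so (g) does not meet the standard.
  The customs bureau does not carry Stage II.2.
The importer prevails on this issue.
— Issue III —
Stage III.1 (importer, a more-likely-than-not showing, weight exceeds 50): (h) net 60−4=56 > 50 — meets.
  All elements met. The burden passes to the customs bureau.
Stage III.2 (customs bureau, a substantially-more-likely showing, weight is at least 77): (i) net 82−13=69 < 77 — fails.
  The customs bureau does not carry Stage III.2.
The importer prevails on this issue.
Per-issue: Issue I → importer; Issue II → importer; Issue III → importer. The importer must prevail on every issue; overall, the importer prevails.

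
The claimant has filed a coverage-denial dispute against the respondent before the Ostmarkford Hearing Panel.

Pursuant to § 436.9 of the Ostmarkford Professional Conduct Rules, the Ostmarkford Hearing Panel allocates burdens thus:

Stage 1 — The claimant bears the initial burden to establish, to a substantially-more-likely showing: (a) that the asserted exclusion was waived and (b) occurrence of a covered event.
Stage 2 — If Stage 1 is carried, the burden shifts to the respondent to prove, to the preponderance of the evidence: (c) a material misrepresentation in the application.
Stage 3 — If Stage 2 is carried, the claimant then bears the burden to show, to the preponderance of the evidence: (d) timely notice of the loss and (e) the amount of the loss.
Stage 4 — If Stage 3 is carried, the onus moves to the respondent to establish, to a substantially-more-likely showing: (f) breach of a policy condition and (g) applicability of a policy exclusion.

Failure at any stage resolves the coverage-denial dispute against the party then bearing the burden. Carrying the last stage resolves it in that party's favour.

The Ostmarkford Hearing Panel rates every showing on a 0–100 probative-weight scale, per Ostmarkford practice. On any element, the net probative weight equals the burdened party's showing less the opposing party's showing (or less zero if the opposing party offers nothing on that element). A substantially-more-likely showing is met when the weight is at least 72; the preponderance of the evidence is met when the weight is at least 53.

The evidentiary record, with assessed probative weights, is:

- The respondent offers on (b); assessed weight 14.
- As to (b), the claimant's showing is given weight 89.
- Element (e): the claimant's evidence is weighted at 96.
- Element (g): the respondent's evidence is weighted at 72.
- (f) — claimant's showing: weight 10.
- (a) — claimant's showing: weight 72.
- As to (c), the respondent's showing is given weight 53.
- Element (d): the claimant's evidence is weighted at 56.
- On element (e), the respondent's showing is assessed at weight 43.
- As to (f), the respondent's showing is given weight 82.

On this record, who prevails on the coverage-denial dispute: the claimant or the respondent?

Stage 1 — burden on claimant; standard: a substantially-more-likely showing (weight is at least 72).
    (a): 72 ≥ 72 [met]
    (b): 89 − 14 = 75 ≥ 72 [met]
  Stage 1 is satisfied; the onus moves to the respondent.
Stage 2 — burden on respondent; standard: the preponderance of the evidence (weight is at least 53).
    (c): 53 ≥ 53 [met]
  Stage 2 carried; the burden shifts to the claimant.
Stage 3 — burden on claimant; standard: the preponderance of the evidence (weight is at least 53).
    (d): 56 ≥ 53 [met]
    (e): 96 − 43 = 53 ≥ 53 [met]
  All elements met. The burden passes to the respondent.
Stage 4 — burden on respondent; standard: a substantially-more-likely showing (weight is at least 72).
    (f): 82 − 10 = 72 ≥ 72 [met]
    (g): 72 ≥ 72 [met]
  The respondent carries the last stage.
With every stage satisfied, the respondent prevails.

respondent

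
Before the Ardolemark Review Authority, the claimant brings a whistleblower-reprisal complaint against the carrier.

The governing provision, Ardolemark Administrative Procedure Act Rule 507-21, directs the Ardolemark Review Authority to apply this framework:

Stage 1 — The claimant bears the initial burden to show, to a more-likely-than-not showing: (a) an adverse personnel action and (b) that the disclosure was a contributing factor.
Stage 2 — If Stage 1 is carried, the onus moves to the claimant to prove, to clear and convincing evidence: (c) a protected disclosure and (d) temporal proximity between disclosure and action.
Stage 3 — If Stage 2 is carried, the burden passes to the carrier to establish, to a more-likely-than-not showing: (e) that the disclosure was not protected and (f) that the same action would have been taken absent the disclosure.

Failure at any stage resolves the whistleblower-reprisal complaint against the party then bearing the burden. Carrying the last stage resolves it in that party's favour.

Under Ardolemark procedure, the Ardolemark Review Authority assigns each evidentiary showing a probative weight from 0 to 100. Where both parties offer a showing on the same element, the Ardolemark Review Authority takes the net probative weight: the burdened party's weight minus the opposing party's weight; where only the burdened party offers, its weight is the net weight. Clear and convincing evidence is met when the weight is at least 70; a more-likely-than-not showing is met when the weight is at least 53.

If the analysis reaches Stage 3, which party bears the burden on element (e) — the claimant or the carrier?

carrier

Stage 3's rule assigns the burden to the carrier (to a more-likely-than-not showing).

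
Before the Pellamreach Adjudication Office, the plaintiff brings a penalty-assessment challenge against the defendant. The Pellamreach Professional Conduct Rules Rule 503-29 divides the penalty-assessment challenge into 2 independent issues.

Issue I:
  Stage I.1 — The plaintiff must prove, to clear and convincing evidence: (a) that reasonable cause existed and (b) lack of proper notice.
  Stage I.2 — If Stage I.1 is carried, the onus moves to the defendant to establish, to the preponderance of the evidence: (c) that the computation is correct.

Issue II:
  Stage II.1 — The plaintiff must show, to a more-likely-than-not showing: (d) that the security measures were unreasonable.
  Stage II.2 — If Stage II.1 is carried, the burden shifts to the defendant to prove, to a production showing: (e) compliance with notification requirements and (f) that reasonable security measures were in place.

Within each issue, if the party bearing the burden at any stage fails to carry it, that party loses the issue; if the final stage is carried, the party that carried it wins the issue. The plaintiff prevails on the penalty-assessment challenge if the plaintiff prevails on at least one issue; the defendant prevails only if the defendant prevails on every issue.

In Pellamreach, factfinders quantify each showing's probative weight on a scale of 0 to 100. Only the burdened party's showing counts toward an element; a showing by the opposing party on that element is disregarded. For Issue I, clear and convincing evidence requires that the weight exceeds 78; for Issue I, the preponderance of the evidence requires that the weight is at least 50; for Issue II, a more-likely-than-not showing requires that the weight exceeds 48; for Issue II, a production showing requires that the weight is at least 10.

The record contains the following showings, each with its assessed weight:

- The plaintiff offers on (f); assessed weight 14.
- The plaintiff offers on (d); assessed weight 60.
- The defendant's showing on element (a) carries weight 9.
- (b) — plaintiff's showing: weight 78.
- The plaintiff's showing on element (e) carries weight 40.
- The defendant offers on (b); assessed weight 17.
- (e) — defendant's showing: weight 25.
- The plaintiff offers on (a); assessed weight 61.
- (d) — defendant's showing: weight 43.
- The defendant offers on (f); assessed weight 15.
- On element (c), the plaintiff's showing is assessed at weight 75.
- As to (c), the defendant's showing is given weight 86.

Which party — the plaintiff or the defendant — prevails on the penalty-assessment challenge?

defendant

— Issue I —
Stage I.1 — burden on plaintiff; standard: clear and convincing evidence (weight exceeds 78).
    (a): 61 (defendant's 9 disregarded) ≤ 78 [not met]
    (b): 78 (defendant's 17 disregarded) ≤ 78 [not met]
  Stage I.1 not carried; the plaintiff fails its burden.
The analysis ends at Stage I.1; the defendant prevails on this issue.
— Issue II —
Stage II.1 (plaintiff, a more-likely-than-not showing, weight exceeds 48): (d) 60 (defendant's 43 disregarded) > 48 — meets.
  Stage II.1 carried; the burden shifts to the defendant.
Stage II.2 (defendant, a production showing, weight is at least 10): (e) 25 (plaintiff's 40 disregarded) ≥ 10 — meets; (f) 15 (plaintiff's 14 disregarded) ≥ 10 — meets.
  The defendant carries the last stage.
All stages carried — the defendant prevails on this issue.
Per-issue: Issue I → defendant; Issue II → defendant. The plaintiff must prevail on at least one issue; overall, the defendant prevails.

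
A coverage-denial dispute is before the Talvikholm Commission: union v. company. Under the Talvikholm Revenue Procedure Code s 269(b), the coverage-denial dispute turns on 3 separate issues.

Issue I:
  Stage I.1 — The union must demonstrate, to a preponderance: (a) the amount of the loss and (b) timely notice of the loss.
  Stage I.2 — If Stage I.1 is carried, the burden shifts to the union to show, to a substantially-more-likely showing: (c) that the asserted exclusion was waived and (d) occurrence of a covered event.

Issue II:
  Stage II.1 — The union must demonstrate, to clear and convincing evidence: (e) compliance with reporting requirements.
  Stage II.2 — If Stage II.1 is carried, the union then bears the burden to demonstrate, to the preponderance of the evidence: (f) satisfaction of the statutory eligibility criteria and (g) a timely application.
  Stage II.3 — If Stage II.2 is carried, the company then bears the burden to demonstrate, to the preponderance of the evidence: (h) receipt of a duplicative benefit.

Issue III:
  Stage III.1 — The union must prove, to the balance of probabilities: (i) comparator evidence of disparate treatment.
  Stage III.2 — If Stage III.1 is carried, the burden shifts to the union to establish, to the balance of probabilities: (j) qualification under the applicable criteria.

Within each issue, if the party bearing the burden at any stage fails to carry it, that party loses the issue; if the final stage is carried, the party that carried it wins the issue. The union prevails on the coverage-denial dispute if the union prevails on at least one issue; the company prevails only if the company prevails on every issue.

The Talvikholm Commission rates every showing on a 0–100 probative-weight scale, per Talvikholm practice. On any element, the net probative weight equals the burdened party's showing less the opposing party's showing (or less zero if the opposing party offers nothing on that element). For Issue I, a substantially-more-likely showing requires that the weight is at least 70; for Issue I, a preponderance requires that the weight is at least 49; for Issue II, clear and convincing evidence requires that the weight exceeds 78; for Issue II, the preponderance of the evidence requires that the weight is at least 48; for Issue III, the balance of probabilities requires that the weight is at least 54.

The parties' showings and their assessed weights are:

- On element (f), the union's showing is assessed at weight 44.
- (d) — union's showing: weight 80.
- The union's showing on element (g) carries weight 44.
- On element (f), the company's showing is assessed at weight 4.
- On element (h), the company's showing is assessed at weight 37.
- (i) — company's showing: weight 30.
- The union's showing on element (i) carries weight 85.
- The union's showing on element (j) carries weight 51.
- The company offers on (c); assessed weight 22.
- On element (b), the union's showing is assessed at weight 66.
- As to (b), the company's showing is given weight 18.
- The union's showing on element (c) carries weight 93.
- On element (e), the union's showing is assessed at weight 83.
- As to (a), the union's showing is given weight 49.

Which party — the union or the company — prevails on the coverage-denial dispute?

company

— Issue I —
Stage I.1 — burden on union; standard: a preponderance (weight is at least 49).
    (a): 49 ≥ 49 [met]
    (b): 66 − 18 = 48 < 49 [not met]
  The union does not carry Stage I.1.
The company prevails on this issue.
— Issue II —
At Stage II.1 the union must meet clear and convincing evidence (weight exceeds 78): on (e) the weight is 83, which does exceed 78, so (e) meets the standard.
  Stage II.1 carried; the burden remains with the union.
At Stage II.2 the union must meet the preponderance of the evidence (weight is at least 48): on (f) the weight is 44 less the opposing 4 gives net 40, < 48, so (f) does not meet the standard; on (g) the weight is 44, < 48, so (g) does not meet the standard.
  Not every element is met, so the union fails to carry Stage II.2.
The analysis ends at Stage II.2; the company prevails on this issue.
— Issue III —
Stage III.1 — burden on union; standard: the balance of probabilities (weight is at least 54).
    (i): 85 − 30 = 55 ≥ 54 [met]
  All elements met. The union retains the burden for Stage III.2.
Stage III.2 — burden on union; standard: the balance of probabilities (weight is at least 54).
    (j): 51 < 54 [not met]
  Stage III.2 not carried; the union fails its burden.
The analysis ends at Stage III.2; the company prevails on this issue.
Per-issue: Issue I → company; Issue II → company; Issue III → company. The union must prevail on at least one issue; overall, the company prevails.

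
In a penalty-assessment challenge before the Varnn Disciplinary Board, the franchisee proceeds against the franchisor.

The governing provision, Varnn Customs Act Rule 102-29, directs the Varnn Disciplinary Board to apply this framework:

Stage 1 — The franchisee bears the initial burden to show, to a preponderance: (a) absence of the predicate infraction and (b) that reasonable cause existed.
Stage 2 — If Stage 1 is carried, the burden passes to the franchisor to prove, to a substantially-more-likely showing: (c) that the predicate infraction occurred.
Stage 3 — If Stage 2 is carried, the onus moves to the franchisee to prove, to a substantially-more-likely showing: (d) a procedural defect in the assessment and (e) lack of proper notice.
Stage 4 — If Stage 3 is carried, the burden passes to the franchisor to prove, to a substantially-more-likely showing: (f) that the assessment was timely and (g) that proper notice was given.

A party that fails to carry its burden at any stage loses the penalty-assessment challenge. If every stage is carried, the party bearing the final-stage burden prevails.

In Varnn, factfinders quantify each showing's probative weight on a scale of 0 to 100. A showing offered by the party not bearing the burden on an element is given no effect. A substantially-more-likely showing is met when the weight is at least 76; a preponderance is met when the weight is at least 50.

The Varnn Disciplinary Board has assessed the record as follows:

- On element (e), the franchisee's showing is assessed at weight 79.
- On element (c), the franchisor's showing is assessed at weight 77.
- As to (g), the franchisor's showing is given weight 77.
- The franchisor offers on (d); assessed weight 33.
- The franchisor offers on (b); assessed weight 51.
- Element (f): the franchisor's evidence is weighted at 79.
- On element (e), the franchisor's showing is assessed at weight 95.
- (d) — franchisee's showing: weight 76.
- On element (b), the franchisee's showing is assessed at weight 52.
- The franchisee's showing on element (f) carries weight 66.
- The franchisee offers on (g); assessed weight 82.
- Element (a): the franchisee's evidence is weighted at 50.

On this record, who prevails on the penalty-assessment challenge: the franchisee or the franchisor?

At Stage 1 the franchisee must meet a preponderance (weight is at least 50): on (a) the weight is 50, ≥ 50, so (a) meets the standard; on (b) the weight is 52 (the franchisor's 51 is given no effect), which does reach 50, so (b) meets the standard.
  Stage 1 carried; the burden shifts to the franchisor.
At Stage 2 the franchisor must meet a substantially-more-likely showing (weight is at least 76): on (c) the weight is 77, ≥ 76, so (c) meets the standard.
  Stage 2 carried; the burden shifts to the franchisee.
At Stage 3 the franchisee must meet a substantially-more-likely showing (weight is at least 76): on (d) the weight is 76 (the franchisor's 33 is given no effect), ≥ 76, so (d) meets the standard; on (e) the weight is 79 (the franchisor's 95 is given no effect), which does reach 76, so (e) meets the standard.
  Stage 3 carried; the burden shifts to the franchisor.
At Stage 4 the franchisor must meet a substantially-more-likely showing (weight is at least 76): on (f) the weight is 79 (the franchisee's 66 is given no effect), ≥ 76, so (f) meets the standard; on (g) the weight is 77 (the franchisee's 82 is given no effect), ≥ 76, so (g) meets the standard.
  Stage 4 carried; the final stage is satisfied.
Every stage carried; the franchisor prevails.

franchisor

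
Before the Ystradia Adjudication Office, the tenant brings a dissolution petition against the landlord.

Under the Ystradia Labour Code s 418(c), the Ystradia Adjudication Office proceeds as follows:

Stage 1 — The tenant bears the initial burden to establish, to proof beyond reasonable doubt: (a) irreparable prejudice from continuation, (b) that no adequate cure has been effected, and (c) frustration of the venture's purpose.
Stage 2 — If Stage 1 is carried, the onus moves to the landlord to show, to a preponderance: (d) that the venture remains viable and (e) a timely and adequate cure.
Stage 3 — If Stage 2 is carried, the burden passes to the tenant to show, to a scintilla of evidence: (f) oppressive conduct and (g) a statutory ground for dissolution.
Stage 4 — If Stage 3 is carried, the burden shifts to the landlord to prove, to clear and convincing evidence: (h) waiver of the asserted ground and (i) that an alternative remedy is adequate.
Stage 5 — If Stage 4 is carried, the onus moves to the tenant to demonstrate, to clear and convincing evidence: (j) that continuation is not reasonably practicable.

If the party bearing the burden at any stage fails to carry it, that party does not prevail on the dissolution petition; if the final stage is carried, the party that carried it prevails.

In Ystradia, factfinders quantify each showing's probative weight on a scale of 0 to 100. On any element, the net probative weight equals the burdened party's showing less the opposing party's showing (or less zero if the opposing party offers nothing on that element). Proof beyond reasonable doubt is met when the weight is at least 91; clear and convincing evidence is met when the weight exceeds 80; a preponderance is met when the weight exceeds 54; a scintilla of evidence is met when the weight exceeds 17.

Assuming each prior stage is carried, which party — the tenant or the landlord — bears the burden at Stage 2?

landlord

Stage 2's rule assigns the burden to the landlord (to a preponderance).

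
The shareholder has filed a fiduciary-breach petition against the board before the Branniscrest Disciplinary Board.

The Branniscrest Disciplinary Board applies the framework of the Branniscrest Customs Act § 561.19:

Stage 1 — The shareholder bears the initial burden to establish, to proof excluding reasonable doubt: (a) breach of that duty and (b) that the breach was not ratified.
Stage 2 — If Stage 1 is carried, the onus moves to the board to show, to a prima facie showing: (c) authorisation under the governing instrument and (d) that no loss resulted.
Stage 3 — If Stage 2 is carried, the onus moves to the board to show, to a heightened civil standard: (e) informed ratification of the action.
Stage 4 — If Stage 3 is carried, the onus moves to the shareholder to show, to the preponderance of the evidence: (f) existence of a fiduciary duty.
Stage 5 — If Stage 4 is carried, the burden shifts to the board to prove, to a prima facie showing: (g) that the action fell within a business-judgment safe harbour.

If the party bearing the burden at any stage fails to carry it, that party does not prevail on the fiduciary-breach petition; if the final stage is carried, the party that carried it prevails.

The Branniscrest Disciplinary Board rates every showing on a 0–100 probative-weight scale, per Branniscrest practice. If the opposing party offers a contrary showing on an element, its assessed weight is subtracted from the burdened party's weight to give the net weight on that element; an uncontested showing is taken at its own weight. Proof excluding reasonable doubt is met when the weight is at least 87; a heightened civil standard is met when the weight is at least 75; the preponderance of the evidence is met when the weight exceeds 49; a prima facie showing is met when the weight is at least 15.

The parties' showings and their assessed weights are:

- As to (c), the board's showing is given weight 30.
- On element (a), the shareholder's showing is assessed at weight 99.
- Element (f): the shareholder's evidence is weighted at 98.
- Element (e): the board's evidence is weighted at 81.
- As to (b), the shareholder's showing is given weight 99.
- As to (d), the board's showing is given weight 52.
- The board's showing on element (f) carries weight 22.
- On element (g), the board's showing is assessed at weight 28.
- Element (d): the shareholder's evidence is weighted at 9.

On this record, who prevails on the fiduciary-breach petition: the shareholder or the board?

board

Stage 1 — burden on shareholder; standard: proof excluding reasonable doubt (weight is at least 87).
    (a): 99 ≥ 87 [met]
    (b): 99 ≥ 87 [met]
  All elements met. The burden passes to the board.
Stage 2 — burden on board; standard: a prima facie showing (weight is at least 15).
    (c): 30 ≥ 15 [met]
    (d): 52 − 9 = 43 ≥ 15 [met]
  Stage 2 is satisfied; the board continues to bear the burden.
Stage 3 — burden on board; standard: a heightened civil standard (weight is at least 75).
    (e): 81 ≥ 75 [met]
  Stage 3 is satisfied; the onus moves to the shareholder.
Stage 4 — burden on shareholder; standard: the preponderance of the evidence (weight exceeds 49).
    (f): 98 − 22 = 76 > 49 [met]
  Stage 4 is satisfied; the onus moves to the board.
Stage 5 — burden on board; standard: a prima facie showing (weight is at least 15).
    (g): 28 ≥ 15 [met]
  The board carries the last stage.
With every stage satisfied, the board prevails.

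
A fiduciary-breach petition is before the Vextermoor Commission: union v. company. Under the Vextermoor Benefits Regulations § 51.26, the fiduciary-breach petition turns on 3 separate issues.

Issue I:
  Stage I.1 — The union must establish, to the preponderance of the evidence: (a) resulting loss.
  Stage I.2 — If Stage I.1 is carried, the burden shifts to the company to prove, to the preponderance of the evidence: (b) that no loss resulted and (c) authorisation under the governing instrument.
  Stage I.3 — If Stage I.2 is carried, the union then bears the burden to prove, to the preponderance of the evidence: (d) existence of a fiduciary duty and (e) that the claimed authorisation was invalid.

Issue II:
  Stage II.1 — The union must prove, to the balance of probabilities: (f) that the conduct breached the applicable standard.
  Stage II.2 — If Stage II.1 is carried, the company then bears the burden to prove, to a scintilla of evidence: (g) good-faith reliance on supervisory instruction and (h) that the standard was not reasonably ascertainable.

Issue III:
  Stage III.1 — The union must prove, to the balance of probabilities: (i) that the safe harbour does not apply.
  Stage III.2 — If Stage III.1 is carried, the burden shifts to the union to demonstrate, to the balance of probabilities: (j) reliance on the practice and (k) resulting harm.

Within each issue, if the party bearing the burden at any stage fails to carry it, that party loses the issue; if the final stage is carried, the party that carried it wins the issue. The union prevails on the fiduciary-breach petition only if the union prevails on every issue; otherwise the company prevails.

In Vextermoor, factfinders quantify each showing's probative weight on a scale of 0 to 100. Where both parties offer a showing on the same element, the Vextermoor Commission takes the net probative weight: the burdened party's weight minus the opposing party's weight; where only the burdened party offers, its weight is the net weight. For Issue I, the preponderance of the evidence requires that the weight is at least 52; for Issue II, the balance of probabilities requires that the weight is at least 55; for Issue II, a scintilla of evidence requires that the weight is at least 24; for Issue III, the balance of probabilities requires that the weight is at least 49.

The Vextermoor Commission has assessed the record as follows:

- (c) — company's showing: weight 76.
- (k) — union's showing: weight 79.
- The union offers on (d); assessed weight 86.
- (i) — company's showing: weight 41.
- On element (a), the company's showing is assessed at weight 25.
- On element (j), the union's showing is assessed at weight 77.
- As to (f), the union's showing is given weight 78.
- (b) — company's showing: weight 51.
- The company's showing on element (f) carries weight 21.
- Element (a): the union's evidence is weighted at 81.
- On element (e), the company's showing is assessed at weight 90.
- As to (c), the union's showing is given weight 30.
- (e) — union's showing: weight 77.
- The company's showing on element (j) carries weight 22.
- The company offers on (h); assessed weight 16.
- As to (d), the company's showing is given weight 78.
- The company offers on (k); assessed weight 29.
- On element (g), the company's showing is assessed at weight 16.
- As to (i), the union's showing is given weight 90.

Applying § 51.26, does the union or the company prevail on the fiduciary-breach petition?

— Issue I —
Stage I.1 — burden on union; standard: the preponderance of the evidence (weight is at least 52).
    (a): 81 − 25 = 56 ≥ 52 [met]
  The union carries Stage I.1; the company now bears the burden.
Stage I.2 — burden on company; standard: the preponderance of the evidence (weight is at least 52).
    (b): 51 < 52 [not met]
    (c): 76 − 30 = 46 < 52 [not met]
  Stage I.2 not carried; the company fails its burden.
So the union prevails on this issue.
— Issue II —
At Stage II.1 the union must meet the balance of probabilities (weight is at least 55): on (f) the weight is 78 less the opposing 21 gives net 57, ≥ 55, so (f) meets the standard.
  Stage II.1 carried; the burden shifts to the company.
At Stage II.2 the company must meet a scintilla of evidence (weight is at least 24): on (g) the weight is 16, < 24, so (g) does not meet the standard; on (h) the weight is 16, < 24, so (h) does not meet the standard.
  Not every element is met, so the company fails to carry Stage II.2.
The analysis ends at Stage II.2; the union prevails on this issue.
— Issue III —
Stage III.1 (union, the balance of probabilities, weight is at least 49): (i) net 90−41=49 ≥ 49 — meets.
  All elements met. The union retains the burden for Stage III.2.
Stage III.2 (union, the balance of probabilities, weight is at least 49): (j) net 77−22=55 ≥ 49 — meets; (k) net 79−29=50 ≥ 49 — meets.
  All elements met at the final stage.
With every stage satisfied, the union prevails on this issue.
Per-issue: Issue I → union; Issue II → union; Issue III → union. The union must prevail on every issue; overall, the union prevails.

union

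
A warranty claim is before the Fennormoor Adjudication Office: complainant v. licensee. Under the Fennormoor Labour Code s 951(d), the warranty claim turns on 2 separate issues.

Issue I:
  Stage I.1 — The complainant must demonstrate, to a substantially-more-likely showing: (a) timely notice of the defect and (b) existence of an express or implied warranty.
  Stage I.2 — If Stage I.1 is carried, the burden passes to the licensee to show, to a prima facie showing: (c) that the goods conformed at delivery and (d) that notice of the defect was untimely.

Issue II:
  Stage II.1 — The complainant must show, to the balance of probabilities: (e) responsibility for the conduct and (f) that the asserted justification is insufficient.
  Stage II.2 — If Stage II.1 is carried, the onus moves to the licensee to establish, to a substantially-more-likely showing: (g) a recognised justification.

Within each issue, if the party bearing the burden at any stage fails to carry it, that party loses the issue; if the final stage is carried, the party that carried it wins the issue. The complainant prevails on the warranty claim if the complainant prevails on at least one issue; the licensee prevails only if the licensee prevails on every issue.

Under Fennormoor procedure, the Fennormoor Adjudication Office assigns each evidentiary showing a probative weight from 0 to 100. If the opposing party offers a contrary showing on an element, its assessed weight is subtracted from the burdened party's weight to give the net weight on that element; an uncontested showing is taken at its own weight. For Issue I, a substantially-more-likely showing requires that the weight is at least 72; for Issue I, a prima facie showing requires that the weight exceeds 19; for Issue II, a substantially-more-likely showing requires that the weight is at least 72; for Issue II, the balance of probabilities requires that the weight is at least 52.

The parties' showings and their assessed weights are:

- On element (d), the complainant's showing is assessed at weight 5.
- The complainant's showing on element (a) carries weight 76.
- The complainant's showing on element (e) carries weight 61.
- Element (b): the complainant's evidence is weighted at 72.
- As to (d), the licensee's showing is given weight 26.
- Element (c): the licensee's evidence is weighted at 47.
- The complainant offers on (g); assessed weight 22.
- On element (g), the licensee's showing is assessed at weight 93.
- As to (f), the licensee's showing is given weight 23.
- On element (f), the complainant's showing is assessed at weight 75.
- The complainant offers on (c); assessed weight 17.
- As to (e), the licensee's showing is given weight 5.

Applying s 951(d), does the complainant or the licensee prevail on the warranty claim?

— Issue I —
Stage I.1 — burden on complainant; standard: a substantially-more-likely showing (weight is at least 72).
    (a): 76 ≥ 72 [met]
    (b): 72 ≥ 72 [met]
  Stage I.1 carried; the burden shifts to the licensee.
Stage I.2 — burden on licensee; standard: a prima facie showing (weight exceeds 19).
    (c): 47 − 17 = 30 > 19 [met]
    (d): 26 − 5 = 21 > 19 [met]
  Stage I.2 carried; the final stage is satisfied.
With every stage satisfied, the licensee prevails on this issue.
— Issue II —
Stage II.1 (complainant, the balance of probabilities, weight is at least 52): (e) net 61−5=56 ≥ 52 — meets; (f) net 75−23=52 ≥ 52 — meets.
  Stage II.1 is satisfied; the onus moves to the licensee.
Stage II.2 (licensee, a substantially-more-likely showing, weight is at least 72): (g) net 93−22=71 < 72 — fails.
  Stage II.2 not carried; the licensee fails its burden.
The complainant prevails on this issue.
Per-issue: Issue I → licensee; Issue II → complainant. The complainant must prevail on at least one issue; overall, the complainant prevails.

complainant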